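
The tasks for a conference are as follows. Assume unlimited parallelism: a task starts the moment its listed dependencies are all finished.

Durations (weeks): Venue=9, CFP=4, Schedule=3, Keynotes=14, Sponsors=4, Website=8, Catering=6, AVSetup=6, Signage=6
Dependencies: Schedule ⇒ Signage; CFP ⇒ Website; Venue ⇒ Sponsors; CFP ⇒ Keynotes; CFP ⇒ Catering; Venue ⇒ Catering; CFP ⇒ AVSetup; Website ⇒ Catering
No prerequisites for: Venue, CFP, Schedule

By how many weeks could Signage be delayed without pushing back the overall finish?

9

CFP→Keynotes = 4+14 = 18 sets the makespan at 18 weeks.
The longest chain containing Signage totals 9 weeks.
So Signage can slip 18 − 9 = 9 weeks.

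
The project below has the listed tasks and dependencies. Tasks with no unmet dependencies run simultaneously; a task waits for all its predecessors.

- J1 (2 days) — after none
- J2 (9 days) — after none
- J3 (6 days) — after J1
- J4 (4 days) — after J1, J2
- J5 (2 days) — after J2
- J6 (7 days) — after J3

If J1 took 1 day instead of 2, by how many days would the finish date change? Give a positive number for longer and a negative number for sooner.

-1

The binding path is J1→J3→J6 = 2+6+7 = 15; finish at 15 days.
Since J1 is critical, the -1 change carries straight to that chain (now 14 days).
That remains the longest chain; total 14 days.
Change in finish: 14 − 15 = -1 days.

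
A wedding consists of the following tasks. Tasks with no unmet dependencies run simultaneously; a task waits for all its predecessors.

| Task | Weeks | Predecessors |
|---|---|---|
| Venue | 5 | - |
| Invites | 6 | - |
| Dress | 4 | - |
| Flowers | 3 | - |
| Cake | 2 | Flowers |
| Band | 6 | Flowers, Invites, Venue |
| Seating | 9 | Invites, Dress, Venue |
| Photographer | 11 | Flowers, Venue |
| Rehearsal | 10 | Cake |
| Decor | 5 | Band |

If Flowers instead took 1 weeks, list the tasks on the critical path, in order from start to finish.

Invites, Band, Decor

Baseline: Invites→Band→Decor = 6+6+5 = 17 → 17 weeks.
Flowers has 2 weeks of float (longest path through it is 15).
No other chain overtakes it, so the finish is 17 weeks.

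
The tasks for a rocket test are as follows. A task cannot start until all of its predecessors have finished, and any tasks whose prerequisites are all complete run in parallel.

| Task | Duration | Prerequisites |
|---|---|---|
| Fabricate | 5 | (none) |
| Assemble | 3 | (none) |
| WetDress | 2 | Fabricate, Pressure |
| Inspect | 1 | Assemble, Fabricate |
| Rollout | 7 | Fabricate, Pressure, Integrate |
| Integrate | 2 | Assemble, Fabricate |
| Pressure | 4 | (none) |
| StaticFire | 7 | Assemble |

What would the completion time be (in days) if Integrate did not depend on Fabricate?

12

With the dependency in place, Fabricate→Integrate→Rollout = 5+2+7 = 14 sets the finish at 14 days.
Without Fabricate→Integrate, Integrate's earliest start moves from 5 to 3.
After: Fabricate→Rollout = 5+7 = 12 → 12 days.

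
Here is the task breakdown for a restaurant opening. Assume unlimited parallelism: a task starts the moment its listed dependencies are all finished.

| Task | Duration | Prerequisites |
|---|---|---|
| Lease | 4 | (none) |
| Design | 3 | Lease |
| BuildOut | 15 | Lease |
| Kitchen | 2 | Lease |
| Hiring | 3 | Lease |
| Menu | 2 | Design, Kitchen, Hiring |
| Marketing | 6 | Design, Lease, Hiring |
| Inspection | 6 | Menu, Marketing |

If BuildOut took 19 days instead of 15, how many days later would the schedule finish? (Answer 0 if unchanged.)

4

The binding path is Lease→BuildOut = 4+15 = 19; finish at 19 days.
BuildOut is on the critical path; changing it to 19 makes that path 23 days.
No other chain overtakes it, so the finish is 23 days.
Change in finish: 23 − 19 = +4 days.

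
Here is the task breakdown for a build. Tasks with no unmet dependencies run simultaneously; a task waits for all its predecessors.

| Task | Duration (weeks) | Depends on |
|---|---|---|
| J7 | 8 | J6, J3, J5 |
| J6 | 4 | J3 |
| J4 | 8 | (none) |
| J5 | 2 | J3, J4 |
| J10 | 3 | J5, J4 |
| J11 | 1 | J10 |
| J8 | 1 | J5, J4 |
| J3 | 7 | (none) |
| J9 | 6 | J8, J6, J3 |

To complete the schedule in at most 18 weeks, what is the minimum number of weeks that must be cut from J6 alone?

Current finish: 19 weeks; target: 18.
J6 is on every critical path, so each week cut from J6 cuts the finish by one (this holds down to a finish of 18).
Need 19 − 18 = 1 week off J6 → J6 becomes 3 weeks, finish becomes 18.

1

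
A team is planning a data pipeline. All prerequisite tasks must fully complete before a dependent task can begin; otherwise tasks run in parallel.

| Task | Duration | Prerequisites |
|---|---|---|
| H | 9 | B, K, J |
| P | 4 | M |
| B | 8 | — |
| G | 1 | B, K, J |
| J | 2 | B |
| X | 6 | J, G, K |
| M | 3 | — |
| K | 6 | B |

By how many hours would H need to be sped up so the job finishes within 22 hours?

Current finish: 23 hours; target: 22.
H is on every critical path, so each hour cut from H cuts the finish by one (this holds down to a finish of 21).
Need 23 − 22 = 1 hour off H → H becomes 8 hours, finish becomes 22.

1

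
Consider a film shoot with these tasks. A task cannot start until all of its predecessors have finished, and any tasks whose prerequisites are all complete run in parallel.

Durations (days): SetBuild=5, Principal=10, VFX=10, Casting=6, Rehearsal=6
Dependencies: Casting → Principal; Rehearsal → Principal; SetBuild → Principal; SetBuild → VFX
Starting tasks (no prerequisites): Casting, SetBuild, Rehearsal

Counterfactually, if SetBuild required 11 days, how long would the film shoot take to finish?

Critical path before the change: Casting→Principal = 6+10 = 16 giving 16 days.
The longest path through SetBuild is only 15 days, so SetBuild has float 1.
Now SetBuild→Principal = 11+10 = 21 is longest, so the finish becomes 21 days.

21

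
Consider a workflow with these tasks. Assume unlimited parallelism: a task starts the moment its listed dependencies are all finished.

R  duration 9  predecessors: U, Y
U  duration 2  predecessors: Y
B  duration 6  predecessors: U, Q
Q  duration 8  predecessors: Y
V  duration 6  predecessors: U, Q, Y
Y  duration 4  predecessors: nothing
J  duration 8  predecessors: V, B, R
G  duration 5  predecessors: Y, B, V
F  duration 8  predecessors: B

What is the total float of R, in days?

3

Critical path: Y→Q→B→F = 4+8+6+8 = 26, so the finish is 26 days.
The longest chain containing R totals 23 days.
Float = 26 − 23 = 3.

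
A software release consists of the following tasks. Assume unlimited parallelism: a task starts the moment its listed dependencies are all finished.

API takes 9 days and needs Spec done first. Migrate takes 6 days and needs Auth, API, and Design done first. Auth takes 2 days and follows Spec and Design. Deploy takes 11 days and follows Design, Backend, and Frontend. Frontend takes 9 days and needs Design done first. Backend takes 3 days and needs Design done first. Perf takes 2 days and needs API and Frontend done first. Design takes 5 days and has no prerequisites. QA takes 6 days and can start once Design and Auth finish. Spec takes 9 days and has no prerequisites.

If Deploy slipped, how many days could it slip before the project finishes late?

Design→Frontend→Deploy = 5+9+11 = 25 sets the makespan at 25 days.
The longest chain containing Deploy totals 25 days.
Float = 25 − 25 = 0.

0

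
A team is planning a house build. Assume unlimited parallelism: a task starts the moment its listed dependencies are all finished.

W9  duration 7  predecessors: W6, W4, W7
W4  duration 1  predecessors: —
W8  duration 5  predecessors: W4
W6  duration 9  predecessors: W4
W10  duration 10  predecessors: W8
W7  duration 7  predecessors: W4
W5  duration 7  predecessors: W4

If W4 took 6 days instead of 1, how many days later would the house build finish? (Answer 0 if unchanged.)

5

As given, the longest chain is W4→W6→W9 = 1+9+7 = 17, so the finish is 17 days.
Since W4 is critical, the +5 change carries straight to that chain (now 22 days).
That remains the longest chain; total 22 days.
Change in finish: 22 − 17 = +5 days.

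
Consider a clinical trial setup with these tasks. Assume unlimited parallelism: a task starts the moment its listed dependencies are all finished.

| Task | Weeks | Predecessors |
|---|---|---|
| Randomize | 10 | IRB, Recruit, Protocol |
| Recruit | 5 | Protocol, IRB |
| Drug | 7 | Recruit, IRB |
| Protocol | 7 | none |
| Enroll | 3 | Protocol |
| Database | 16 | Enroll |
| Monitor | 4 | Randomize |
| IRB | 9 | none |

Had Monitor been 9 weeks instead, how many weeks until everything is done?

33

Baseline: IRB→Recruit→Randomize→Monitor = 9+5+10+4 = 28 → 28 weeks.
Monitor lies on that path, so at 9 weeks the path becomes 33 weeks.
The critical path is still IRB→Recruit→Randomize→Monitor; finish is now 33 weeks.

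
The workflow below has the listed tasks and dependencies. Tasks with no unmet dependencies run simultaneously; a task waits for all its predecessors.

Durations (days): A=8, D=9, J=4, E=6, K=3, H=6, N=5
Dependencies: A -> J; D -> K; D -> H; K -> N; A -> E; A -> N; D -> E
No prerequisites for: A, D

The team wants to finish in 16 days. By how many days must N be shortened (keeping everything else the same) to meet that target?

1

Current finish: 17 days; target: 16.
N is on every critical path, so each day cut from N cuts the finish by one (this holds down to a finish of 15).
Need 17 − 16 = 1 day off N → N becomes 4 days, finish becomes 16.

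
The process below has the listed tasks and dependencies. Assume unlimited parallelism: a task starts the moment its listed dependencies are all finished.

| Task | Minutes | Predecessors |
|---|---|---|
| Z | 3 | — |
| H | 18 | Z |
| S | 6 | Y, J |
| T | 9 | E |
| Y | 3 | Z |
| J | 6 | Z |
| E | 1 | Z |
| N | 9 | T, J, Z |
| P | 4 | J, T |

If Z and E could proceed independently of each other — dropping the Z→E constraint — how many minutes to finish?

Before: longest chain Z→E→T→N = 3+1+9+9 = 22, finish 22.
Without Z→E, E's earliest start moves from 3 to 0.
After: Z→H = 3+18 = 21 → 21 minutes.

21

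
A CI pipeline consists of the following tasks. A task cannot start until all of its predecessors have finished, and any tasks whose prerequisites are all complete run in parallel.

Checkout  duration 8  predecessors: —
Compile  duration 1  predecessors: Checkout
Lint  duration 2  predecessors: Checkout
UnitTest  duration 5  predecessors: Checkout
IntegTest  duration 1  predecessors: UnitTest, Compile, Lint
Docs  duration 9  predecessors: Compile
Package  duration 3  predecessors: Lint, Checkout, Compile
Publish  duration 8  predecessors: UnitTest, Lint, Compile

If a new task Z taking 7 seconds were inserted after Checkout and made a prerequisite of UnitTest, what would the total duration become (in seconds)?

28

Originally the project takes 21 seconds.
With Z inserted, UnitTest now waits for max(Checkout, Z).
New critical path: Checkout→Z→UnitTest→Publish = 8+7+5+8 = 28 ⇒ 28 seconds.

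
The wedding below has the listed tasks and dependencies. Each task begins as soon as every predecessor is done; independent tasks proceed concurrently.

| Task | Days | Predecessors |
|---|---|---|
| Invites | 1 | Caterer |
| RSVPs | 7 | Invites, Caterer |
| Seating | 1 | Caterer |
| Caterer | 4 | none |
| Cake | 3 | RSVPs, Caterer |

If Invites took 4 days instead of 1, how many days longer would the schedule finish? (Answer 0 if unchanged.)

3

Critical path before the change: Caterer→Invites→RSVPs→Cake = 4+1+7+3 = 15 giving 15 days.
Since Invites is critical, the +3 change carries straight to that chain (now 18 days).
The critical path is still Caterer→Invites→RSVPs→Cake; finish is now 18 days.
Change in finish: 18 − 15 = +3 days.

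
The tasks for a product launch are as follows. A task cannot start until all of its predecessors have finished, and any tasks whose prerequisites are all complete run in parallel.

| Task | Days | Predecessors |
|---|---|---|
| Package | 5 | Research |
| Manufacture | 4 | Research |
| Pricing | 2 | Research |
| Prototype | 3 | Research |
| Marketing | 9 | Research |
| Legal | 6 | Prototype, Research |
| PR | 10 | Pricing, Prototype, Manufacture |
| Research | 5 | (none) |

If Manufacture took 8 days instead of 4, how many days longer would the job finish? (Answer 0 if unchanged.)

Critical path before the change: Research→Manufacture→PR = 5+4+10 = 19 giving 19 days.
Since Manufacture is critical, the +4 change carries straight to that chain (now 23 days).
That remains the longest chain; total 23 days.
Change in finish: 23 − 19 = +4 days.

4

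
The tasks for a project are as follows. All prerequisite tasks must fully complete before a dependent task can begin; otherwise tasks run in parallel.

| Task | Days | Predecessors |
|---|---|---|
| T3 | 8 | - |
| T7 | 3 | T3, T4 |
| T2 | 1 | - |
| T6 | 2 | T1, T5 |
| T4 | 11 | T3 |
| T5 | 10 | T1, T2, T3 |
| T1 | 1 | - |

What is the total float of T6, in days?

Critical path: T3→T4→T7 = 8+11+3 = 22, so the finish is 22 days.
T6 finishes as early as 20 and must finish by 22.
Slack of T6 = 20 − 18 = 2 days.

2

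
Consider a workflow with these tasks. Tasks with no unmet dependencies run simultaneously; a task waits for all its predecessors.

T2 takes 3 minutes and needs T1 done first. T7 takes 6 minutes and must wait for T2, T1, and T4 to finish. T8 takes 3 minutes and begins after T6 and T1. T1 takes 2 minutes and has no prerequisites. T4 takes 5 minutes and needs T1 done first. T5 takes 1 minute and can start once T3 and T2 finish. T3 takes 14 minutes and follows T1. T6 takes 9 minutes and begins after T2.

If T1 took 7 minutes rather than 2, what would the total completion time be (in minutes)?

22

As given, the longest chain is T1→T2→T6→T8 = 2+3+9+3 = 17, so the finish is 17 minutes.
T1 is on the critical path; changing it to 7 makes that path 22 minutes.
That remains the longest chain; total 22 minutes.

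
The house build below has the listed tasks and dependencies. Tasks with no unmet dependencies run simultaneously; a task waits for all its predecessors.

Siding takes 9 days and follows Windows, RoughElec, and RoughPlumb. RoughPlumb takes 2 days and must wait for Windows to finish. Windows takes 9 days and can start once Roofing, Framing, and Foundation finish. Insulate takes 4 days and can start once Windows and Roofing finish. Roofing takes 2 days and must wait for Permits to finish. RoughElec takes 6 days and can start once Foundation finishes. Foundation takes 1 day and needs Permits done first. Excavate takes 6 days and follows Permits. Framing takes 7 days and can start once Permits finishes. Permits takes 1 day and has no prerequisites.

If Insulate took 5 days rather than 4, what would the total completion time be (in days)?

Actual critical path: Permits→Framing→Windows→RoughPlumb→Siding = 1+7+9+2+9 = 28 ⇒ 28 days.
The longest path through Insulate is only 21 days, so Insulate has float 7.
The critical path is still Permits→Framing→Windows→RoughPlumb→Siding; finish is now 28 days.

28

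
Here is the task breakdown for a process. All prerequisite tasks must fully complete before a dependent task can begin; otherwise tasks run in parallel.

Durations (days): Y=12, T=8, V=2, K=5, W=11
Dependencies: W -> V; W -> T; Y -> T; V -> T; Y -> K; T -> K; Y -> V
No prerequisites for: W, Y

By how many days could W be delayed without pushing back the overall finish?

Y→V→T→K = 12+2+8+5 = 27 sets the makespan at 27 days.
Longest path through W: 26 days (earliest finish 11, latest finish 12).
Slack of W = 1 − 0 = 1 day.

1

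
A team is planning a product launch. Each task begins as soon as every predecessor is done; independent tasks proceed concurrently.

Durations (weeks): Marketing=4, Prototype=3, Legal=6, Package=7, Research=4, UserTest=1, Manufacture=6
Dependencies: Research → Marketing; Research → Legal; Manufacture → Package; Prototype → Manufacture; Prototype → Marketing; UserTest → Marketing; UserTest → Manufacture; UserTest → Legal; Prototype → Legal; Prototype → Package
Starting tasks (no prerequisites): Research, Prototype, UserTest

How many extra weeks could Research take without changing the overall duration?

Prototype→Manufacture→Package = 3+6+7 = 16 sets the makespan at 16 weeks.
The longest chain containing Research totals 10 weeks.
So Research can slip 10 − 4 = 6 weeks.

6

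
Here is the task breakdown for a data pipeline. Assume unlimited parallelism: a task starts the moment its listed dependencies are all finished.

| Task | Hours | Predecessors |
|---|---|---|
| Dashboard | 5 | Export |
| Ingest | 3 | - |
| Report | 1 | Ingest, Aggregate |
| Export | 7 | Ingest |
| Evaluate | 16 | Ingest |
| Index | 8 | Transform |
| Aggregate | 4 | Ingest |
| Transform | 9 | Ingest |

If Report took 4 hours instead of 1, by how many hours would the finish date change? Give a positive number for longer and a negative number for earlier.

0

Actual critical path: Ingest→Transform→Index = 3+9+8 = 20 ⇒ 20 hours.
The longest path through Report is only 8 hours, so Report has float 12.
That remains the longest chain; total 20 hours.
Change in finish: 20 − 20 = +0 hours.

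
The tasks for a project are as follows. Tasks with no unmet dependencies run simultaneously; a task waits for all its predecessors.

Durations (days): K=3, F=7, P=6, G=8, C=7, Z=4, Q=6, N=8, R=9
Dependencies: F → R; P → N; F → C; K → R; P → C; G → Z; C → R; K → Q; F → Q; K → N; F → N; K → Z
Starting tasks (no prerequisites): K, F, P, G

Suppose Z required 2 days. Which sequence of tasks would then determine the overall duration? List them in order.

F, C, R

As given, the longest chain is F→C→R = 7+7+9 = 23, so the finish is 23 days.
The longest path through Z is only 12 days, so Z has float 11.
That remains the longest chain; total 23 days.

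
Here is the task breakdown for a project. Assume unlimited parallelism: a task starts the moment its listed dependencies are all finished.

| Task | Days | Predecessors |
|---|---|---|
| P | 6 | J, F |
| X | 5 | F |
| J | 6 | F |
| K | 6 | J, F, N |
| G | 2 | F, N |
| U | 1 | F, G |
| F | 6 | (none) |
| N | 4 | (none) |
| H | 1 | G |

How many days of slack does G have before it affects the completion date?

9

F→J→K = 6+6+6 = 18 sets the makespan at 18 days.
G finishes as early as 8 and must finish by 17.
Slack of G = 15 − 6 = 9 days.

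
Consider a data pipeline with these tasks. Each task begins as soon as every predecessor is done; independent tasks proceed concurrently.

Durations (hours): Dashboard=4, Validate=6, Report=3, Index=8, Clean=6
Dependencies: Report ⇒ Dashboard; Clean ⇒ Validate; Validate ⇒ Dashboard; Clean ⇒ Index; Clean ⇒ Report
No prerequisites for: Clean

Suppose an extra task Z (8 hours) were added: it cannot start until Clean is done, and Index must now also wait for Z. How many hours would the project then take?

22

Originally the project takes 16 hours.
With Z inserted, Index now waits for max(Clean, Z).
New critical path: Clean→Z→Index = 6+8+8 = 22 ⇒ 22 hours.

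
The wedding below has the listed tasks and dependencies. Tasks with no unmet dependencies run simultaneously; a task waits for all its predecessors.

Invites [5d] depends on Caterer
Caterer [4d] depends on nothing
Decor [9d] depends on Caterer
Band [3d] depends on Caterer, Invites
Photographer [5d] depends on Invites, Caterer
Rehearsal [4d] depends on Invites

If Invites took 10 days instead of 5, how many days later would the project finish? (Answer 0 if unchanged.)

5

As given, the longest chain is Caterer→Invites→Photographer = 4+5+5 = 14, so the finish is 14 days.
Since Invites is critical, the +5 change carries straight to that chain (now 19 days).
That remains the longest chain; total 19 days.
Change in finish: 19 − 14 = +5 days.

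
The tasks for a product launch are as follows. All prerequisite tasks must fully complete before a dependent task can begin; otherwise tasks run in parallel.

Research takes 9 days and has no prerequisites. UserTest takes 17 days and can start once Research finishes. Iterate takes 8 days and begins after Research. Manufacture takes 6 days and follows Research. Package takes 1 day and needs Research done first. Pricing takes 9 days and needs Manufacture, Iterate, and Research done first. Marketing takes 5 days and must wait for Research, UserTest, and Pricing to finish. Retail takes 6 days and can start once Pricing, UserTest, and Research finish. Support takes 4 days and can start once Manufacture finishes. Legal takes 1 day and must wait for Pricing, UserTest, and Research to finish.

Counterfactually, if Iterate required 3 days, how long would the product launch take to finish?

32

The binding path is Research→Iterate→Pricing→Retail = 9+8+9+6 = 32; finish at 32 days.
Iterate is on the critical path; changing it to 3 makes that path 27 days.
Now Research→UserTest→Retail = 9+17+6 = 32 is longest, so the finish becomes 32 days.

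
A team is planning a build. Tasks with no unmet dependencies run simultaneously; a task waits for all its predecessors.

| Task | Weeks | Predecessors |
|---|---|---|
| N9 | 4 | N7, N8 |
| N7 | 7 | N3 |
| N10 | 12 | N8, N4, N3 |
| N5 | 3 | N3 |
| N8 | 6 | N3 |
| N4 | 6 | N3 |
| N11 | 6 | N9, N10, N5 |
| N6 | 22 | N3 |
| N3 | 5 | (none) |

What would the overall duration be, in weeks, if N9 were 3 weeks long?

29

Actual critical path: N3→N4→N10→N11 = 5+6+12+6 = 29 ⇒ 29 weeks.
The longest path through N9 is only 22 weeks, so N9 has float 7.
That remains the longest chain; total 29 weeks.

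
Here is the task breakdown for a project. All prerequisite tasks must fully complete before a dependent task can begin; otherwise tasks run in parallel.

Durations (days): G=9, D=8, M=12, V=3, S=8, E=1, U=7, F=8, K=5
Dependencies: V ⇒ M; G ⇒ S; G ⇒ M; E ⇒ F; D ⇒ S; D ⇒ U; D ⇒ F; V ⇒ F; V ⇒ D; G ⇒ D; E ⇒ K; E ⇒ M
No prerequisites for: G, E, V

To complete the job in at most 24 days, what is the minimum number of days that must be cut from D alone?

Current finish: 25 days; target: 24.
D is on every critical path, so each day cut from D cuts the finish by one (this holds down to a finish of 21).
Need 25 − 24 = 1 day off D → D becomes 7 days, finish becomes 24.

1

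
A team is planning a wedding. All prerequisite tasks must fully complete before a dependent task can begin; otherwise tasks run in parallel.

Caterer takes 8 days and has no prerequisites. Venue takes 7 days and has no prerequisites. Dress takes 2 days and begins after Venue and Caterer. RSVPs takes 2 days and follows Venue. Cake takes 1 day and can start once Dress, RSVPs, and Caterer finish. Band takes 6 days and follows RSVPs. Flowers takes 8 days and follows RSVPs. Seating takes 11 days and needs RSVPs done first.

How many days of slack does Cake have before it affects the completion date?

9

Venue→RSVPs→Seating = 7+2+11 = 20 sets the makespan at 20 days.
The longest chain containing Cake totals 11 days.
Float = 20 − 11 = 9.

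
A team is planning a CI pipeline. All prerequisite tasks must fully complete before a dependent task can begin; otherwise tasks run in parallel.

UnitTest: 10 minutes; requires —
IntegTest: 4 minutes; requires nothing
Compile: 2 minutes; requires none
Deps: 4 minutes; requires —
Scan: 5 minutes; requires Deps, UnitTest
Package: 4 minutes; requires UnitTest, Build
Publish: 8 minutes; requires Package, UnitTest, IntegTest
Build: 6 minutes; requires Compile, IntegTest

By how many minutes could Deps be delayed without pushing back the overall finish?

13

UnitTest→Package→Publish = 10+4+8 = 22 sets the makespan at 22 minutes.
Longest path through Deps: 9 minutes (earliest finish 4, latest finish 17).
So Deps can slip 17 − 4 = 13 minutes.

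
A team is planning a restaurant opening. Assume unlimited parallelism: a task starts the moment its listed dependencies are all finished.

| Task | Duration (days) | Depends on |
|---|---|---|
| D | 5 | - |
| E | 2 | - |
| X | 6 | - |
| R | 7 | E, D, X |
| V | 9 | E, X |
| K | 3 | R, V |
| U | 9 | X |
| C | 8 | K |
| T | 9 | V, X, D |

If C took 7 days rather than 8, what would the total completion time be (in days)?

25

Critical path before the change: X→V→K→C = 6+9+3+8 = 26 giving 26 days.
C is on the critical path; changing it to 7 makes that path 25 days.
The critical path is still X→V→K→C; finish is now 25 days.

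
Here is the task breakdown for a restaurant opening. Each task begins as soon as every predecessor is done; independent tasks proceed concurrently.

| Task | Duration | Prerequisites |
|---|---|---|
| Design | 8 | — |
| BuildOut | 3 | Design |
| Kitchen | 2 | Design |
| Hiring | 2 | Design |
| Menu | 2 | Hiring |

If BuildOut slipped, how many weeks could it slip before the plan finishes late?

1

The longest chain is Design→Hiring→Menu = 8+2+2 = 12; overall finish 12 weeks.
Longest path through BuildOut: 11 weeks (earliest finish 11, latest finish 12).
Slack of BuildOut = 9 − 8 = 1 week.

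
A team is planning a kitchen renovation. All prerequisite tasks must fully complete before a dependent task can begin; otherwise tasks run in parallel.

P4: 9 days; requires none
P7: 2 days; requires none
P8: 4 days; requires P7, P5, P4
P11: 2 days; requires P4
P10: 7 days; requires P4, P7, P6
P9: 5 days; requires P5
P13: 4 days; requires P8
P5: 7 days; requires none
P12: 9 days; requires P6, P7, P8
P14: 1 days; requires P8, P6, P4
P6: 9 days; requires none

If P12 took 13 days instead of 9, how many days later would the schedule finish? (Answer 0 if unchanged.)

As given, the longest chain is P4→P8→P12 = 9+4+9 = 22, so the finish is 22 days.
P12 is on the critical path; changing it to 13 makes that path 26 days.
That remains the longest chain; total 26 days.
Change in finish: 26 − 22 = +4 days.

4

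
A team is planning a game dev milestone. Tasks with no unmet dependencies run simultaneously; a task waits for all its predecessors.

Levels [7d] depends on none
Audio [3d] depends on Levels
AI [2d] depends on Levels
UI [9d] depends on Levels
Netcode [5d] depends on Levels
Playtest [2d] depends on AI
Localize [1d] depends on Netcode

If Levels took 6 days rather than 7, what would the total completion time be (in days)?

15

Critical path before the change: Levels→UI = 7+9 = 16 giving 16 days.
Levels lies on that path, so at 6 days the path becomes 15 days.
That remains the longest chain; total 15 days.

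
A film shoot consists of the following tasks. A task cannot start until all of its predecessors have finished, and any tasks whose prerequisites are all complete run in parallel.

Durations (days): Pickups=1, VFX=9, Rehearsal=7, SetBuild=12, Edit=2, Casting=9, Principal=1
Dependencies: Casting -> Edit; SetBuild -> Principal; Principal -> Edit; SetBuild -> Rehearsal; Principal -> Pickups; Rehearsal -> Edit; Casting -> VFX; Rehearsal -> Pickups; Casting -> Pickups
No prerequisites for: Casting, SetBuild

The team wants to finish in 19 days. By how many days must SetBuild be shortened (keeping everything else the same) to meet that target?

2

Current finish: 21 days; target: 19.
SetBuild is on every critical path, so each day cut from SetBuild cuts the finish by one (this holds down to a finish of 18).
Need 21 − 19 = 2 days off SetBuild → SetBuild becomes 10 days, finish becomes 19.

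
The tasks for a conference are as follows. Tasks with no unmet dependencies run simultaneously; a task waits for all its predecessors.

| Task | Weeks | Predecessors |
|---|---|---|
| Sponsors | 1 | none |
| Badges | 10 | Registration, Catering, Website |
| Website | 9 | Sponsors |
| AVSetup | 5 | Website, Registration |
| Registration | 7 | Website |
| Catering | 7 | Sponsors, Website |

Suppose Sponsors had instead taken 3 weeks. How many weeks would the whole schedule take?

29

Critical path before the change: Sponsors→Website→Registration→Badges = 1+9+7+10 = 27 giving 27 weeks.
Since Sponsors is critical, the +2 change carries straight to that chain (now 29 weeks).
The critical path is still Sponsors→Website→Registration→Badges; finish is now 29 weeks.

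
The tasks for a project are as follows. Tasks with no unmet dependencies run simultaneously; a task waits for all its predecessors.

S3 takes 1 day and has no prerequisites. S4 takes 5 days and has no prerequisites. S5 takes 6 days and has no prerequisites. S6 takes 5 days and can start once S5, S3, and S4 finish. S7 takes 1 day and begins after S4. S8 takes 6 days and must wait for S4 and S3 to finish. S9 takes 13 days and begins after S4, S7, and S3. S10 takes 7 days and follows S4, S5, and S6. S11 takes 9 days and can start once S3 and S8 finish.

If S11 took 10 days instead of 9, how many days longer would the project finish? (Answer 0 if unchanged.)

Actual critical path: S4→S8→S11 = 5+6+9 = 20 ⇒ 20 days.
Since S11 is critical, the +1 change carries straight to that chain (now 21 days).
The critical path is still S4→S8→S11; finish is now 21 days.
Change in finish: 21 − 20 = +1 days.

1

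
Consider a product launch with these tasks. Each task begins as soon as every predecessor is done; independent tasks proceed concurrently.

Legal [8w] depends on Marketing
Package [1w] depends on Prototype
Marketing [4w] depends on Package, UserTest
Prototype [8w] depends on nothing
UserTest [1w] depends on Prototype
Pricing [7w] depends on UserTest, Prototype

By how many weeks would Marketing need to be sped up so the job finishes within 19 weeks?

Current finish: 21 weeks; target: 19.
Marketing is on every critical path, so each week cut from Marketing cuts the finish by one (this holds down to a finish of 18).
Need 21 − 19 = 2 weeks off Marketing → Marketing becomes 2 weeks, finish becomes 19.

2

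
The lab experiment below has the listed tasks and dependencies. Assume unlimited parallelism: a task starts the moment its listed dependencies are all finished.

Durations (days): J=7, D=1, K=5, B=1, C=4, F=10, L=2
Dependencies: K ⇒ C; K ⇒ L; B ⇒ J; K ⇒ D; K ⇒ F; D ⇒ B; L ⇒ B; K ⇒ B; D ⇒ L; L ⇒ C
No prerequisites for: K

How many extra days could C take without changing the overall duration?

K→D→L→B→J = 5+1+2+1+7 = 16 sets the makespan at 16 days.
Longest path through C: 12 days (earliest finish 12, latest finish 16).
So C can slip 16 − 12 = 4 days.

4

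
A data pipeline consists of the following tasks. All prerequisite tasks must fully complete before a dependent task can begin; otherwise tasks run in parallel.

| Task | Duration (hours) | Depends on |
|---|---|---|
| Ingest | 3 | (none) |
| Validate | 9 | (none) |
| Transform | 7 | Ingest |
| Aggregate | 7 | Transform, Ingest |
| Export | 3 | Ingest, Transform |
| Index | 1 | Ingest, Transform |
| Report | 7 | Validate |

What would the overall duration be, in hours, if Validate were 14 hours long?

21

Actual critical path: Ingest→Transform→Aggregate = 3+7+7 = 17 ⇒ 17 hours.
Validate has 1 hour of float (longest path through it is 16).
Now Validate→Report = 14+7 = 21 is longest, so the finish becomes 21 hours.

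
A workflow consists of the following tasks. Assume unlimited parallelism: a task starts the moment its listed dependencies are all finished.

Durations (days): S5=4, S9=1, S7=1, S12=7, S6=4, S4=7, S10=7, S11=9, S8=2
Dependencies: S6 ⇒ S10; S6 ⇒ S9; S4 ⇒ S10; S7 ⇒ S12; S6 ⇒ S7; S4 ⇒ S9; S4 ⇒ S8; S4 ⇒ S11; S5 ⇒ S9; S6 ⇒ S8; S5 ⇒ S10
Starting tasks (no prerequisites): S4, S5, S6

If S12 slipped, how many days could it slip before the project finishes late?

4

The longest chain is S4→S11 = 7+9 = 16; overall finish 16 days.
S12 finishes as early as 12 and must finish by 16.
So S12 can slip 16 − 12 = 4 days.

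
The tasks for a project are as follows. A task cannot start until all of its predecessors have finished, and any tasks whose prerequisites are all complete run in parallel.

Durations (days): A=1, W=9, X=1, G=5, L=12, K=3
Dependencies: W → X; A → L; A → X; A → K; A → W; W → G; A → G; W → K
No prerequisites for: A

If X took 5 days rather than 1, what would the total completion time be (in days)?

15

Actual critical path: A→W→G = 1+9+5 = 15 ⇒ 15 days.
X has 4 days of float (longest path through it is 11).
New critical path: A→W→X = 1+9+5 = 15 ⇒ 15 days.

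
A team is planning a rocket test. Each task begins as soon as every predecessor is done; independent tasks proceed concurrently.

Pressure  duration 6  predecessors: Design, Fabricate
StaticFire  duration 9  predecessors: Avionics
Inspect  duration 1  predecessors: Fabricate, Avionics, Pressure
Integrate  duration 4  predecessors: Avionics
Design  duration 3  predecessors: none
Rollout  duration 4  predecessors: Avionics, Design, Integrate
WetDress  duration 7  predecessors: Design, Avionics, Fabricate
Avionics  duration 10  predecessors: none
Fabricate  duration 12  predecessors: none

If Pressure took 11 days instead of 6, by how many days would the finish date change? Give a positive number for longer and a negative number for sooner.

5

Critical path before the change: Fabricate→Pressure→Inspect = 12+6+1 = 19 giving 19 days.
Pressure lies on that path, so at 11 days the path becomes 24 days.
The critical path is still Fabricate→Pressure→Inspect; finish is now 24 days.
Change in finish: 24 − 19 = +5 days.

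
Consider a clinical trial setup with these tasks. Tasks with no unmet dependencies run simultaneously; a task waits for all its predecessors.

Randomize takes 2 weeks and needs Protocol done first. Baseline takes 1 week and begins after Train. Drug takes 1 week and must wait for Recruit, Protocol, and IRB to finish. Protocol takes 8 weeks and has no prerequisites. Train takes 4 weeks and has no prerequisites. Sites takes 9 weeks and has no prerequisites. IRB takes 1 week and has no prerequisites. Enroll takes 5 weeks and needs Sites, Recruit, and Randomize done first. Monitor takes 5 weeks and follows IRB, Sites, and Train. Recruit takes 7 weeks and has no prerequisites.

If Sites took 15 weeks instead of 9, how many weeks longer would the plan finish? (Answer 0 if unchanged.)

The binding path is Protocol→Randomize→Enroll = 8+2+5 = 15; finish at 15 weeks.
The longest path through Sites is only 14 weeks, so Sites has float 1.
New critical path: Sites→Enroll = 15+5 = 20 ⇒ 20 weeks.
Change in finish: 20 − 15 = +5 weeks.

5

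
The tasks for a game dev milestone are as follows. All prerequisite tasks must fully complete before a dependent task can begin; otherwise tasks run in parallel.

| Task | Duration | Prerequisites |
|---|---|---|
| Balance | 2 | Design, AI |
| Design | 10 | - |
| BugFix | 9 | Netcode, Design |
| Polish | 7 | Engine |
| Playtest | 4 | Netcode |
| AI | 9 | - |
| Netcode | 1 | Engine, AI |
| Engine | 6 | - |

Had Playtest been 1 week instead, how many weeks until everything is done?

19

Actual critical path: Design→BugFix = 10+9 = 19 ⇒ 19 weeks.
The longest path through Playtest is only 14 weeks, so Playtest has float 5.
The critical path is still Design→BugFix; finish is now 19 weeks.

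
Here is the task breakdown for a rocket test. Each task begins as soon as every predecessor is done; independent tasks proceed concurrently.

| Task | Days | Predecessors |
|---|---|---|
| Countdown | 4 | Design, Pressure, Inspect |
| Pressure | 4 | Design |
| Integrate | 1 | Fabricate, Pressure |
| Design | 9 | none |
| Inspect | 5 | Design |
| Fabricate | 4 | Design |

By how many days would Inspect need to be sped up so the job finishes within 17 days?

1

Current finish: 18 days; target: 17.
Inspect is on every critical path, so each day cut from Inspect cuts the finish by one (this holds down to a finish of 17).
Need 18 − 17 = 1 day off Inspect → Inspect becomes 4 days, finish becomes 17.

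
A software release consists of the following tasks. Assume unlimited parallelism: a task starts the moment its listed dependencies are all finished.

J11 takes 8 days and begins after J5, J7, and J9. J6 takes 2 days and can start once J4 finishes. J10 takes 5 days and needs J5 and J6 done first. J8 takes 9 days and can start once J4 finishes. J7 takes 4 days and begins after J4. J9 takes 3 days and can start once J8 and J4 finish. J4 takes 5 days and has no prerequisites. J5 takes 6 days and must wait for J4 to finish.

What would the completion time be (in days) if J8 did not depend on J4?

Before: longest chain J4→J8→J9→J11 = 5+9+3+8 = 25, finish 25.
Without J4→J8, J8's earliest start moves from 5 to 0.
New critical path: J8→J9→J11 = 9+3+8 = 20 ⇒ 20 days.

20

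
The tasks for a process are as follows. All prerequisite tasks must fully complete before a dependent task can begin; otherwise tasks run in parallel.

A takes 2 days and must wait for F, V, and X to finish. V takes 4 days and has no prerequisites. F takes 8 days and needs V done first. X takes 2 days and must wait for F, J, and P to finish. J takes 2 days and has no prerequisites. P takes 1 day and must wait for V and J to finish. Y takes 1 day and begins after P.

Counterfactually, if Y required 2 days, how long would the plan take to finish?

16

Actual critical path: V→F→X→A = 4+8+2+2 = 16 ⇒ 16 days.
Y has 10 days of float (longest path through it is 6).
No other chain overtakes it, so the finish is 16 days.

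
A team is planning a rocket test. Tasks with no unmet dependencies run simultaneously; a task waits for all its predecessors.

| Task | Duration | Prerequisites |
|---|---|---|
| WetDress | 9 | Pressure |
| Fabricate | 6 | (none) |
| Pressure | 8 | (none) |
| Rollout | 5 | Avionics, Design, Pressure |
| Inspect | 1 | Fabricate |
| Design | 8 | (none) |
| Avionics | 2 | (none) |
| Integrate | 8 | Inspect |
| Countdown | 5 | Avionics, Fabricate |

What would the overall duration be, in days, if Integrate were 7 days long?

Actual critical path: Pressure→WetDress = 8+9 = 17 ⇒ 17 days.
Integrate is off the critical path — its longest chain is 15 days, giving 2 of slack.
That remains the longest chain; total 17 days.

17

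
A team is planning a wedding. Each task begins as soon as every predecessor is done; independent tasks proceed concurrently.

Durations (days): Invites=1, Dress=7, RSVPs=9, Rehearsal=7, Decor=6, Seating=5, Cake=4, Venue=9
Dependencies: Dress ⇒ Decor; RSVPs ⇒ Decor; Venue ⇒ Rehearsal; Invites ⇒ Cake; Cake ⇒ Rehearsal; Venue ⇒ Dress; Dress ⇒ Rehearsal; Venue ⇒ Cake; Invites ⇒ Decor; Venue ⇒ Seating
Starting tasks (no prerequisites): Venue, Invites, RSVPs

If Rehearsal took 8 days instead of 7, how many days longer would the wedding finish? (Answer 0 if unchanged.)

1

Baseline: Venue→Dress→Rehearsal = 9+7+7 = 23 → 23 days.
Rehearsal lies on that path, so at 8 days the path becomes 24 days.
No other chain overtakes it, so the finish is 24 days.
Change in finish: 24 − 23 = +1 days.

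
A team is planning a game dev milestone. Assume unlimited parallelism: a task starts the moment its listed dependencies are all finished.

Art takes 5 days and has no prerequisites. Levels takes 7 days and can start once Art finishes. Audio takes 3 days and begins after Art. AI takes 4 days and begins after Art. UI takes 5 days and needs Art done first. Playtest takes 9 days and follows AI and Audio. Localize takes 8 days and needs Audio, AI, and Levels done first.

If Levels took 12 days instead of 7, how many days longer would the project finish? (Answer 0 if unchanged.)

5

The binding path is Art→Levels→Localize = 5+7+8 = 20; finish at 20 days.
Levels is on the critical path; changing it to 12 makes that path 25 days.
The critical path is still Art→Levels→Localize; finish is now 25 days.
Change in finish: 25 − 20 = +5 days.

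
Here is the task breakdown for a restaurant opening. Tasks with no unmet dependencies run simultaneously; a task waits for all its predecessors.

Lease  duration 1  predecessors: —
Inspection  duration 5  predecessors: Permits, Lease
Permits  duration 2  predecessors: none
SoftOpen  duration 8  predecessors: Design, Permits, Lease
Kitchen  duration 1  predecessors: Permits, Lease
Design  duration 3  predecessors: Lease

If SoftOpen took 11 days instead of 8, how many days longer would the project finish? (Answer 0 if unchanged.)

3

Baseline: Lease→Design→SoftOpen = 1+3+8 = 12 → 12 days.
SoftOpen is on the critical path; changing it to 11 makes that path 15 days.
The critical path is still Lease→Design→SoftOpen; finish is now 15 days.
Change in finish: 15 − 12 = +3 days.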